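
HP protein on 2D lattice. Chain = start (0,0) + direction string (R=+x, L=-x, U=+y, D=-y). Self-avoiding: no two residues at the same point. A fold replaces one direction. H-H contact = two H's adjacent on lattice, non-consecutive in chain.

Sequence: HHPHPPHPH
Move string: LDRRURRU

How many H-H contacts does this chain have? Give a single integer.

Answer: 1

Derivation:
Positions: [(0, 0), (-1, 0), (-1, -1), (0, -1), (1, -1), (1, 0), (2, 0), (3, 0), (3, 1)]
H-H contact: residue 0 @(0,0) - residue 3 @(0, -1)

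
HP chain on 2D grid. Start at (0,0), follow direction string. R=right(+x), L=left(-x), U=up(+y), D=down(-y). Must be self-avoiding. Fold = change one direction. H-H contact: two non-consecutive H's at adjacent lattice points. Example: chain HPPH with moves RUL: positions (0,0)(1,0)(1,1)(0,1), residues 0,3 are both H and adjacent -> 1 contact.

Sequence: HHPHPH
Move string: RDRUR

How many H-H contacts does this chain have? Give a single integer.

Answer: 0

Derivation:
Positions: [(0, 0), (1, 0), (1, -1), (2, -1), (2, 0), (3, 0)]
No H-H contacts found.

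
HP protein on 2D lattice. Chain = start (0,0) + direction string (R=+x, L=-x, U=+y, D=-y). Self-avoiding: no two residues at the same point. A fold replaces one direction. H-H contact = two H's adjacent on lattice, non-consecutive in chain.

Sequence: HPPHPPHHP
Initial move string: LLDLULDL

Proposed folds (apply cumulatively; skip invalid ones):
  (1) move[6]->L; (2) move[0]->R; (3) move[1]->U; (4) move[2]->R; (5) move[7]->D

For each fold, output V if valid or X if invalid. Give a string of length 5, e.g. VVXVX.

Initial: LLDLULDL -> [(0, 0), (-1, 0), (-2, 0), (-2, -1), (-3, -1), (-3, 0), (-4, 0), (-4, -1), (-5, -1)]
Fold 1: move[6]->L => LLDLULLL VALID
Fold 2: move[0]->R => RLDLULLL INVALID (collision), skipped
Fold 3: move[1]->U => LUDLULLL INVALID (collision), skipped
Fold 4: move[2]->R => LLRLULLL INVALID (collision), skipped
Fold 5: move[7]->D => LLDLULLD VALID

Answer: VXXXV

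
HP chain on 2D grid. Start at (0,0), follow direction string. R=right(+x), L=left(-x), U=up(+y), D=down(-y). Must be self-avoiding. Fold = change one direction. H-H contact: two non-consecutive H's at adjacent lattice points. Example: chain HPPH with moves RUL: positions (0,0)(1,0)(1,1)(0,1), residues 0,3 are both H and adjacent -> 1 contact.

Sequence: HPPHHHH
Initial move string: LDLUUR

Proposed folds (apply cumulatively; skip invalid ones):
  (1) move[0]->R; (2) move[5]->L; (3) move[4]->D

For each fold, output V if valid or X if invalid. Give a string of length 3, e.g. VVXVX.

Answer: XVX

Derivation:
Initial: LDLUUR -> [(0, 0), (-1, 0), (-1, -1), (-2, -1), (-2, 0), (-2, 1), (-1, 1)]
Fold 1: move[0]->R => RDLUUR INVALID (collision), skipped
Fold 2: move[5]->L => LDLUUL VALID
Fold 3: move[4]->D => LDLUDL INVALID (collision), skipped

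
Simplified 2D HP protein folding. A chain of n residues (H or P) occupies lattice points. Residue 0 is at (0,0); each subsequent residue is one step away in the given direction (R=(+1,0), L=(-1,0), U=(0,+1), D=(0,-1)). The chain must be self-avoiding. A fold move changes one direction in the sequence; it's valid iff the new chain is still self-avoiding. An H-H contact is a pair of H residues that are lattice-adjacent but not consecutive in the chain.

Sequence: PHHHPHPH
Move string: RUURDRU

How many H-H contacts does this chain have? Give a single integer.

Positions: [(0, 0), (1, 0), (1, 1), (1, 2), (2, 2), (2, 1), (3, 1), (3, 2)]
H-H contact: residue 2 @(1,1) - residue 5 @(2, 1)

Answer: 1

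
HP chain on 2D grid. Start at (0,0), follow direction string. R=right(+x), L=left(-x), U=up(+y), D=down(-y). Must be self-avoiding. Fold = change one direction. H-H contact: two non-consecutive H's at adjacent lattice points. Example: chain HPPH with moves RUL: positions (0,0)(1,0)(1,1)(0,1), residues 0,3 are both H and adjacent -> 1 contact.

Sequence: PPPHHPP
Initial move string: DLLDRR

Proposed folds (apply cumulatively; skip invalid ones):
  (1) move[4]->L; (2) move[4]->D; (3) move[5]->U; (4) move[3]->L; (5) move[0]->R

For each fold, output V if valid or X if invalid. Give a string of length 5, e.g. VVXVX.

Answer: XVXVX

Derivation:
Initial: DLLDRR -> [(0, 0), (0, -1), (-1, -1), (-2, -1), (-2, -2), (-1, -2), (0, -2)]
Fold 1: move[4]->L => DLLDLR INVALID (collision), skipped
Fold 2: move[4]->D => DLLDDR VALID
Fold 3: move[5]->U => DLLDDU INVALID (collision), skipped
Fold 4: move[3]->L => DLLLDR VALID
Fold 5: move[0]->R => RLLLDR INVALID (collision), skipped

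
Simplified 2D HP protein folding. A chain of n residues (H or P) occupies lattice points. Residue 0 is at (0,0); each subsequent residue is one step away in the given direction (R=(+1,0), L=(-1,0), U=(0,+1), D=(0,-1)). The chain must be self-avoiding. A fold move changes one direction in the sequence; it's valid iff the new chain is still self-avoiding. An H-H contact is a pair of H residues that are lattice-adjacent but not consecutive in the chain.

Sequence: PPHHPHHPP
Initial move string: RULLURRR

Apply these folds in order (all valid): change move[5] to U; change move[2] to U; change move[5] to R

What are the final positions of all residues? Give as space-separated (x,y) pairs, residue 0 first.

Answer: (0,0) (1,0) (1,1) (1,2) (0,2) (0,3) (1,3) (2,3) (3,3)

Derivation:
Initial moves: RULLURRR
Fold: move[5]->U => RULLUURR (positions: [(0, 0), (1, 0), (1, 1), (0, 1), (-1, 1), (-1, 2), (-1, 3), (0, 3), (1, 3)])
Fold: move[2]->U => RUULUURR (positions: [(0, 0), (1, 0), (1, 1), (1, 2), (0, 2), (0, 3), (0, 4), (1, 4), (2, 4)])
Fold: move[5]->R => RUULURRR (positions: [(0, 0), (1, 0), (1, 1), (1, 2), (0, 2), (0, 3), (1, 3), (2, 3), (3, 3)])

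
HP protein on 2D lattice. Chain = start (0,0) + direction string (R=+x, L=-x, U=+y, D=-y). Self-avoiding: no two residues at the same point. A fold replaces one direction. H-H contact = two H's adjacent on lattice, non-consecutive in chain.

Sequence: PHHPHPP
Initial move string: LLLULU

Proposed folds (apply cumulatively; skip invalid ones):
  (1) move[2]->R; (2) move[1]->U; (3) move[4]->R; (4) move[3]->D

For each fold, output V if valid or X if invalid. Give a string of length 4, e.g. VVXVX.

Initial: LLLULU -> [(0, 0), (-1, 0), (-2, 0), (-3, 0), (-3, 1), (-4, 1), (-4, 2)]
Fold 1: move[2]->R => LLRULU INVALID (collision), skipped
Fold 2: move[1]->U => LULULU VALID
Fold 3: move[4]->R => LULURU VALID
Fold 4: move[3]->D => LULDRU INVALID (collision), skipped

Answer: XVVX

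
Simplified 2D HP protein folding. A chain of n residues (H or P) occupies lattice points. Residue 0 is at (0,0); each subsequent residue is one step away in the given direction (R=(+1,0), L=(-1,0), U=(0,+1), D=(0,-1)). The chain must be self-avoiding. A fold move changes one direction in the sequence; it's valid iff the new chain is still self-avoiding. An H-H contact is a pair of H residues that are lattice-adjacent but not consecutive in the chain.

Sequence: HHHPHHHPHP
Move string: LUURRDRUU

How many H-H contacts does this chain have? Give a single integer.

Positions: [(0, 0), (-1, 0), (-1, 1), (-1, 2), (0, 2), (1, 2), (1, 1), (2, 1), (2, 2), (2, 3)]
H-H contact: residue 5 @(1,2) - residue 8 @(2, 2)

Answer: 1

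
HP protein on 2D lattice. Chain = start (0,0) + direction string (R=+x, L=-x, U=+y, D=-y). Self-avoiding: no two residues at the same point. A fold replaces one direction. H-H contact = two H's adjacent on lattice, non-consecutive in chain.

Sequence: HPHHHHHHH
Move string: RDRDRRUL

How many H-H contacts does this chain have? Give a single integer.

Positions: [(0, 0), (1, 0), (1, -1), (2, -1), (2, -2), (3, -2), (4, -2), (4, -1), (3, -1)]
H-H contact: residue 3 @(2,-1) - residue 8 @(3, -1)
H-H contact: residue 5 @(3,-2) - residue 8 @(3, -1)

Answer: 2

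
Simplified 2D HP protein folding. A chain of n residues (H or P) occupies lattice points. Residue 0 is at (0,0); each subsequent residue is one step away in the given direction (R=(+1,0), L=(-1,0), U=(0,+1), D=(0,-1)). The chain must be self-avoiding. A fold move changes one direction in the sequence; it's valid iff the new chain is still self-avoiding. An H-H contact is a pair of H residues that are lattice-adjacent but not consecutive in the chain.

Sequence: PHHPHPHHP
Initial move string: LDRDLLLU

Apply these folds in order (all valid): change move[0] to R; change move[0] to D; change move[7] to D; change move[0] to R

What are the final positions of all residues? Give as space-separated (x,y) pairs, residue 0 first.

Initial moves: LDRDLLLU
Fold: move[0]->R => RDRDLLLU (positions: [(0, 0), (1, 0), (1, -1), (2, -1), (2, -2), (1, -2), (0, -2), (-1, -2), (-1, -1)])
Fold: move[0]->D => DDRDLLLU (positions: [(0, 0), (0, -1), (0, -2), (1, -2), (1, -3), (0, -3), (-1, -3), (-2, -3), (-2, -2)])
Fold: move[7]->D => DDRDLLLD (positions: [(0, 0), (0, -1), (0, -2), (1, -2), (1, -3), (0, -3), (-1, -3), (-2, -3), (-2, -4)])
Fold: move[0]->R => RDRDLLLD (positions: [(0, 0), (1, 0), (1, -1), (2, -1), (2, -2), (1, -2), (0, -2), (-1, -2), (-1, -3)])

Answer: (0,0) (1,0) (1,-1) (2,-1) (2,-2) (1,-2) (0,-2) (-1,-2) (-1,-3)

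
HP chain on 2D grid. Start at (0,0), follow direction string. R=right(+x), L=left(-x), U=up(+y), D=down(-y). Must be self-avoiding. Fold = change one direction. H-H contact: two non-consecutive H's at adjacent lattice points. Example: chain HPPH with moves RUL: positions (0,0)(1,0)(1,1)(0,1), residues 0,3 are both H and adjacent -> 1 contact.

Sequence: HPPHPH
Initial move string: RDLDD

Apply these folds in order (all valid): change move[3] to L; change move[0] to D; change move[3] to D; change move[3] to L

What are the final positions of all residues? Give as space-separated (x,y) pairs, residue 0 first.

Answer: (0,0) (0,-1) (0,-2) (-1,-2) (-2,-2) (-2,-3)

Derivation:
Initial moves: RDLDD
Fold: move[3]->L => RDLLD (positions: [(0, 0), (1, 0), (1, -1), (0, -1), (-1, -1), (-1, -2)])
Fold: move[0]->D => DDLLD (positions: [(0, 0), (0, -1), (0, -2), (-1, -2), (-2, -2), (-2, -3)])
Fold: move[3]->D => DDLDD (positions: [(0, 0), (0, -1), (0, -2), (-1, -2), (-1, -3), (-1, -4)])
Fold: move[3]->L => DDLLD (positions: [(0, 0), (0, -1), (0, -2), (-1, -2), (-2, -2), (-2, -3)])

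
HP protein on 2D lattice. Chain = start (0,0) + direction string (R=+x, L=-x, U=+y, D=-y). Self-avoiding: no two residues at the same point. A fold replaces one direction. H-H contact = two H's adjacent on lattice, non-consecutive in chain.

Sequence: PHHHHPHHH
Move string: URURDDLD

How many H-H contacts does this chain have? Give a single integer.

Positions: [(0, 0), (0, 1), (1, 1), (1, 2), (2, 2), (2, 1), (2, 0), (1, 0), (1, -1)]
H-H contact: residue 2 @(1,1) - residue 7 @(1, 0)

Answer: 1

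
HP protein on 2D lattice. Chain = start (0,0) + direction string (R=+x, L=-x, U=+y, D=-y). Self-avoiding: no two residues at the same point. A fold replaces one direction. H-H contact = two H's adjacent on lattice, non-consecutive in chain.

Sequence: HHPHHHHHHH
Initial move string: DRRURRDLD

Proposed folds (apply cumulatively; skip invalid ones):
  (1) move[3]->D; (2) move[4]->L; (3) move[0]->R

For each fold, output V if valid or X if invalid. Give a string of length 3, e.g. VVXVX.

Answer: VXV

Derivation:
Initial: DRRURRDLD -> [(0, 0), (0, -1), (1, -1), (2, -1), (2, 0), (3, 0), (4, 0), (4, -1), (3, -1), (3, -2)]
Fold 1: move[3]->D => DRRDRRDLD VALID
Fold 2: move[4]->L => DRRDLRDLD INVALID (collision), skipped
Fold 3: move[0]->R => RRRDRRDLD VALID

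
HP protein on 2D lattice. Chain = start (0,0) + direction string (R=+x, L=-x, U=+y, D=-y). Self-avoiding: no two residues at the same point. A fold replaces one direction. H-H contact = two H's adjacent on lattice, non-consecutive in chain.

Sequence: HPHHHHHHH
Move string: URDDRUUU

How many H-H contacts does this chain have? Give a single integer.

Positions: [(0, 0), (0, 1), (1, 1), (1, 0), (1, -1), (2, -1), (2, 0), (2, 1), (2, 2)]
H-H contact: residue 0 @(0,0) - residue 3 @(1, 0)
H-H contact: residue 2 @(1,1) - residue 7 @(2, 1)
H-H contact: residue 3 @(1,0) - residue 6 @(2, 0)

Answer: 3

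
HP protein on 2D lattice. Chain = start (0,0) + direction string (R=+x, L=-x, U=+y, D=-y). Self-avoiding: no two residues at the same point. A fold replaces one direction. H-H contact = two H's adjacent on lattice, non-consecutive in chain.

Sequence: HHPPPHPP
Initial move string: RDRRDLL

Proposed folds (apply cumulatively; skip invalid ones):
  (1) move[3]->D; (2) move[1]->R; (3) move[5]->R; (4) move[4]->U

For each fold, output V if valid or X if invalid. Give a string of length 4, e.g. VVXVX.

Initial: RDRRDLL -> [(0, 0), (1, 0), (1, -1), (2, -1), (3, -1), (3, -2), (2, -2), (1, -2)]
Fold 1: move[3]->D => RDRDDLL VALID
Fold 2: move[1]->R => RRRDDLL VALID
Fold 3: move[5]->R => RRRDDRL INVALID (collision), skipped
Fold 4: move[4]->U => RRRDULL INVALID (collision), skipped

Answer: VVXX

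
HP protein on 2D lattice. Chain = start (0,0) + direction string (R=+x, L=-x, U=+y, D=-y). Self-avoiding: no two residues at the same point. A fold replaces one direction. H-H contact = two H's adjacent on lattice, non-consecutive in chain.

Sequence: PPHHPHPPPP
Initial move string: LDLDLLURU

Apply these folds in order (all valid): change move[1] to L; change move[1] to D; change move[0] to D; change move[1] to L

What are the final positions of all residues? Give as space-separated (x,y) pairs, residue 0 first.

Answer: (0,0) (0,-1) (-1,-1) (-2,-1) (-2,-2) (-3,-2) (-4,-2) (-4,-1) (-3,-1) (-3,0)

Derivation:
Initial moves: LDLDLLURU
Fold: move[1]->L => LLLDLLURU (positions: [(0, 0), (-1, 0), (-2, 0), (-3, 0), (-3, -1), (-4, -1), (-5, -1), (-5, 0), (-4, 0), (-4, 1)])
Fold: move[1]->D => LDLDLLURU (positions: [(0, 0), (-1, 0), (-1, -1), (-2, -1), (-2, -2), (-3, -2), (-4, -2), (-4, -1), (-3, -1), (-3, 0)])
Fold: move[0]->D => DDLDLLURU (positions: [(0, 0), (0, -1), (0, -2), (-1, -2), (-1, -3), (-2, -3), (-3, -3), (-3, -2), (-2, -2), (-2, -1)])
Fold: move[1]->L => DLLDLLURU (positions: [(0, 0), (0, -1), (-1, -1), (-2, -1), (-2, -2), (-3, -2), (-4, -2), (-4, -1), (-3, -1), (-3, 0)])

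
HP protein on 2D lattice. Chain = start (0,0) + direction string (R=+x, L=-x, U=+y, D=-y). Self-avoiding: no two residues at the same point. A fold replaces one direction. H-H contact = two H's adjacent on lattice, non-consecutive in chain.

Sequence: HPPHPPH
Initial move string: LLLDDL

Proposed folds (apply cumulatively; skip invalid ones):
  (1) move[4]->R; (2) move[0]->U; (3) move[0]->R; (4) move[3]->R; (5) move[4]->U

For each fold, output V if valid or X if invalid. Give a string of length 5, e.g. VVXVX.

Initial: LLLDDL -> [(0, 0), (-1, 0), (-2, 0), (-3, 0), (-3, -1), (-3, -2), (-4, -2)]
Fold 1: move[4]->R => LLLDRL INVALID (collision), skipped
Fold 2: move[0]->U => ULLDDL VALID
Fold 3: move[0]->R => RLLDDL INVALID (collision), skipped
Fold 4: move[3]->R => ULLRDL INVALID (collision), skipped
Fold 5: move[4]->U => ULLDUL INVALID (collision), skipped

Answer: XVXXX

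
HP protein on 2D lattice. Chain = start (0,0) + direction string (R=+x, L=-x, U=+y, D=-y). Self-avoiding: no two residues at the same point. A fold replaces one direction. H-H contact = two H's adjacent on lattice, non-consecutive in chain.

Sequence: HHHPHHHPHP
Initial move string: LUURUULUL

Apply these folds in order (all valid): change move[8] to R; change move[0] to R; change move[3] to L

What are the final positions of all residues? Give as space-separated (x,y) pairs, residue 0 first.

Initial moves: LUURUULUL
Fold: move[8]->R => LUURUULUR (positions: [(0, 0), (-1, 0), (-1, 1), (-1, 2), (0, 2), (0, 3), (0, 4), (-1, 4), (-1, 5), (0, 5)])
Fold: move[0]->R => RUURUULUR (positions: [(0, 0), (1, 0), (1, 1), (1, 2), (2, 2), (2, 3), (2, 4), (1, 4), (1, 5), (2, 5)])
Fold: move[3]->L => RUULUULUR (positions: [(0, 0), (1, 0), (1, 1), (1, 2), (0, 2), (0, 3), (0, 4), (-1, 4), (-1, 5), (0, 5)])

Answer: (0,0) (1,0) (1,1) (1,2) (0,2) (0,3) (0,4) (-1,4) (-1,5) (0,5)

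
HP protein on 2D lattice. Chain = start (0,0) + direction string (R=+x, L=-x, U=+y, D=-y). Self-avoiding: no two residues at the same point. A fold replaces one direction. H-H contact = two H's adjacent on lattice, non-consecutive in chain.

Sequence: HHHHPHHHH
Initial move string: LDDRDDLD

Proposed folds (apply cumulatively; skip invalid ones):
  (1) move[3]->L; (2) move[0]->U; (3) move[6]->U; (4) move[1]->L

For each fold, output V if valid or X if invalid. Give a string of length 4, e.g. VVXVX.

Answer: VXXV

Derivation:
Initial: LDDRDDLD -> [(0, 0), (-1, 0), (-1, -1), (-1, -2), (0, -2), (0, -3), (0, -4), (-1, -4), (-1, -5)]
Fold 1: move[3]->L => LDDLDDLD VALID
Fold 2: move[0]->U => UDDLDDLD INVALID (collision), skipped
Fold 3: move[6]->U => LDDLDDUD INVALID (collision), skipped
Fold 4: move[1]->L => LLDLDDLD VALID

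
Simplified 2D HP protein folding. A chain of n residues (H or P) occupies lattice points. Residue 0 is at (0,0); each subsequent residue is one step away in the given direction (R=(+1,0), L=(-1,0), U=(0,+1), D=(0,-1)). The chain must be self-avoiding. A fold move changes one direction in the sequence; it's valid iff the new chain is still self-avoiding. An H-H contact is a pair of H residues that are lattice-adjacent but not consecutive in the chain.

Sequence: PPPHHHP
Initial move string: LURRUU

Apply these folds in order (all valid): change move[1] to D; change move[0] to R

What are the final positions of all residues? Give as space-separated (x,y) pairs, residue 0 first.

Initial moves: LURRUU
Fold: move[1]->D => LDRRUU (positions: [(0, 0), (-1, 0), (-1, -1), (0, -1), (1, -1), (1, 0), (1, 1)])
Fold: move[0]->R => RDRRUU (positions: [(0, 0), (1, 0), (1, -1), (2, -1), (3, -1), (3, 0), (3, 1)])

Answer: (0,0) (1,0) (1,-1) (2,-1) (3,-1) (3,0) (3,1)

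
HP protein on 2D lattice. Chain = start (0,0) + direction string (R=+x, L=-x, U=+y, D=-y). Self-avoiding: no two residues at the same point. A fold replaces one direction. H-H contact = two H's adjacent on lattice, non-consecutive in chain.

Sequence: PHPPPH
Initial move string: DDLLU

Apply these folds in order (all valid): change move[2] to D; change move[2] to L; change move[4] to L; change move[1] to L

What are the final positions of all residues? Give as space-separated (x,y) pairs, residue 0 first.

Answer: (0,0) (0,-1) (-1,-1) (-2,-1) (-3,-1) (-4,-1)

Derivation:
Initial moves: DDLLU
Fold: move[2]->D => DDDLU (positions: [(0, 0), (0, -1), (0, -2), (0, -3), (-1, -3), (-1, -2)])
Fold: move[2]->L => DDLLU (positions: [(0, 0), (0, -1), (0, -2), (-1, -2), (-2, -2), (-2, -1)])
Fold: move[4]->L => DDLLL (positions: [(0, 0), (0, -1), (0, -2), (-1, -2), (-2, -2), (-3, -2)])
Fold: move[1]->L => DLLLL (positions: [(0, 0), (0, -1), (-1, -1), (-2, -1), (-3, -1), (-4, -1)])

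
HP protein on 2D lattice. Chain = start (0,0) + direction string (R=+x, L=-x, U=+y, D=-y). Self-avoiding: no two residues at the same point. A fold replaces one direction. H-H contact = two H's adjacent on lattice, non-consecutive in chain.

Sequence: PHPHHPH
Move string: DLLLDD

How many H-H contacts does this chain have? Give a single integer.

Positions: [(0, 0), (0, -1), (-1, -1), (-2, -1), (-3, -1), (-3, -2), (-3, -3)]
No H-H contacts found.

Answer: 0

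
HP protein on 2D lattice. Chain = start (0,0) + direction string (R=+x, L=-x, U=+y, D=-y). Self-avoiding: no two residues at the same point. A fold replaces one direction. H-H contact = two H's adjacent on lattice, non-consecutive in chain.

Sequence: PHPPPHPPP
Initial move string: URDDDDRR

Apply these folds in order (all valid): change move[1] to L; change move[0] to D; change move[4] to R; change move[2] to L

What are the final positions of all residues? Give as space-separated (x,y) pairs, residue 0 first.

Initial moves: URDDDDRR
Fold: move[1]->L => ULDDDDRR (positions: [(0, 0), (0, 1), (-1, 1), (-1, 0), (-1, -1), (-1, -2), (-1, -3), (0, -3), (1, -3)])
Fold: move[0]->D => DLDDDDRR (positions: [(0, 0), (0, -1), (-1, -1), (-1, -2), (-1, -3), (-1, -4), (-1, -5), (0, -5), (1, -5)])
Fold: move[4]->R => DLDDRDRR (positions: [(0, 0), (0, -1), (-1, -1), (-1, -2), (-1, -3), (0, -3), (0, -4), (1, -4), (2, -4)])
Fold: move[2]->L => DLLDRDRR (positions: [(0, 0), (0, -1), (-1, -1), (-2, -1), (-2, -2), (-1, -2), (-1, -3), (0, -3), (1, -3)])

Answer: (0,0) (0,-1) (-1,-1) (-2,-1) (-2,-2) (-1,-2) (-1,-3) (0,-3) (1,-3)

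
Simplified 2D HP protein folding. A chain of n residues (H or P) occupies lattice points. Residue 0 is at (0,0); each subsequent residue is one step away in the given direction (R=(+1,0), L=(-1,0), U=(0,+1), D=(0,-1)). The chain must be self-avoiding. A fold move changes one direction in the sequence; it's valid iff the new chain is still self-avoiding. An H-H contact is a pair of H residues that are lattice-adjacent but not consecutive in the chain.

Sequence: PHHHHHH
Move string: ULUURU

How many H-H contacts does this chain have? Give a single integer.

Answer: 0

Derivation:
Positions: [(0, 0), (0, 1), (-1, 1), (-1, 2), (-1, 3), (0, 3), (0, 4)]
No H-H contacts found.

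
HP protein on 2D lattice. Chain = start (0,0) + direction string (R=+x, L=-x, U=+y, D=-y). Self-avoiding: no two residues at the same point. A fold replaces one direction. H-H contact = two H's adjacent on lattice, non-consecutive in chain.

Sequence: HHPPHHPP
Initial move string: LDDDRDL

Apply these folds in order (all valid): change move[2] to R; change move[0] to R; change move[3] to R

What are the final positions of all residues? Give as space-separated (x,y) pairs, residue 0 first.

Answer: (0,0) (1,0) (1,-1) (2,-1) (3,-1) (4,-1) (4,-2) (3,-2)

Derivation:
Initial moves: LDDDRDL
Fold: move[2]->R => LDRDRDL (positions: [(0, 0), (-1, 0), (-1, -1), (0, -1), (0, -2), (1, -2), (1, -3), (0, -3)])
Fold: move[0]->R => RDRDRDL (positions: [(0, 0), (1, 0), (1, -1), (2, -1), (2, -2), (3, -2), (3, -3), (2, -3)])
Fold: move[3]->R => RDRRRDL (positions: [(0, 0), (1, 0), (1, -1), (2, -1), (3, -1), (4, -1), (4, -2), (3, -2)])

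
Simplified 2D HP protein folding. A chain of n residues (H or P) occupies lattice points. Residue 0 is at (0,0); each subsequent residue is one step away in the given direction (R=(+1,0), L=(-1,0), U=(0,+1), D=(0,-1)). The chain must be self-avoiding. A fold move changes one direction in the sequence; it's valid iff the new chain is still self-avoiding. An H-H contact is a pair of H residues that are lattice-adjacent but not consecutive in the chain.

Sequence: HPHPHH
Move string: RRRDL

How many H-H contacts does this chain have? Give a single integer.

Positions: [(0, 0), (1, 0), (2, 0), (3, 0), (3, -1), (2, -1)]
H-H contact: residue 2 @(2,0) - residue 5 @(2, -1)

Answer: 1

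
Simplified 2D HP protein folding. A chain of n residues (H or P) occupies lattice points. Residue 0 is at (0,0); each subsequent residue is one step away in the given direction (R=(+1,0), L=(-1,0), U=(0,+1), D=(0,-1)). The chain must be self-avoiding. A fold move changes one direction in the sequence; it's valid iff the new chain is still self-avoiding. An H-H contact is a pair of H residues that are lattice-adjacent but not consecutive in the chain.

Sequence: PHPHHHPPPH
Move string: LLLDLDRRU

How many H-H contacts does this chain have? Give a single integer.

Positions: [(0, 0), (-1, 0), (-2, 0), (-3, 0), (-3, -1), (-4, -1), (-4, -2), (-3, -2), (-2, -2), (-2, -1)]
H-H contact: residue 4 @(-3,-1) - residue 9 @(-2, -1)

Answer: 1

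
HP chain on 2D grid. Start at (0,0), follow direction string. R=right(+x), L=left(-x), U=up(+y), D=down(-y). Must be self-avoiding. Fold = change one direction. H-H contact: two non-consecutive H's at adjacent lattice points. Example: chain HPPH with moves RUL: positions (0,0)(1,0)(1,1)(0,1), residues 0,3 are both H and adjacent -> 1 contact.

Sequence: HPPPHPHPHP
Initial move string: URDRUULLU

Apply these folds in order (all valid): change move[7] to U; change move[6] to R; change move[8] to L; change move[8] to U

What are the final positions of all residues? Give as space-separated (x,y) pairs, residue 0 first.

Answer: (0,0) (0,1) (1,1) (1,0) (2,0) (2,1) (2,2) (3,2) (3,3) (3,4)

Derivation:
Initial moves: URDRUULLU
Fold: move[7]->U => URDRUULUU (positions: [(0, 0), (0, 1), (1, 1), (1, 0), (2, 0), (2, 1), (2, 2), (1, 2), (1, 3), (1, 4)])
Fold: move[6]->R => URDRUURUU (positions: [(0, 0), (0, 1), (1, 1), (1, 0), (2, 0), (2, 1), (2, 2), (3, 2), (3, 3), (3, 4)])
Fold: move[8]->L => URDRUURUL (positions: [(0, 0), (0, 1), (1, 1), (1, 0), (2, 0), (2, 1), (2, 2), (3, 2), (3, 3), (2, 3)])
Fold: move[8]->U => URDRUURUU (positions: [(0, 0), (0, 1), (1, 1), (1, 0), (2, 0), (2, 1), (2, 2), (3, 2), (3, 3), (3, 4)])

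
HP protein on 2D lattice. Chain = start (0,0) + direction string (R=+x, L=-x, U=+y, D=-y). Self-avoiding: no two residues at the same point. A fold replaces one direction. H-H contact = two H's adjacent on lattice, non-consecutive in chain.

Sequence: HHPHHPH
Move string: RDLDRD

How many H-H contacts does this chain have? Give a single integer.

Answer: 1

Derivation:
Positions: [(0, 0), (1, 0), (1, -1), (0, -1), (0, -2), (1, -2), (1, -3)]
H-H contact: residue 0 @(0,0) - residue 3 @(0, -1)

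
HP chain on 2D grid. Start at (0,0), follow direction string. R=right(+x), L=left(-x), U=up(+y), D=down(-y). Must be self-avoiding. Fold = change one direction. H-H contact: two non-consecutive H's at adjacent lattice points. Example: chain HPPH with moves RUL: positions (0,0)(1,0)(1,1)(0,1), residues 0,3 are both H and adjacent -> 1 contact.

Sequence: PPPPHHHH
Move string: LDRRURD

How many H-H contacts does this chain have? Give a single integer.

Answer: 1

Derivation:
Positions: [(0, 0), (-1, 0), (-1, -1), (0, -1), (1, -1), (1, 0), (2, 0), (2, -1)]
H-H contact: residue 4 @(1,-1) - residue 7 @(2, -1)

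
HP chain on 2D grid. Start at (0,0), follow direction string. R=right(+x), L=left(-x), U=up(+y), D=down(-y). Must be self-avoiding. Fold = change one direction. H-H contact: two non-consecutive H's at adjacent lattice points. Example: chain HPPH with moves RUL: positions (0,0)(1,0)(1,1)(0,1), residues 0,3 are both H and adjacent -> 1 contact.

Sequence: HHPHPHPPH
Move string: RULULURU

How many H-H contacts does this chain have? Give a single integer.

Answer: 1

Derivation:
Positions: [(0, 0), (1, 0), (1, 1), (0, 1), (0, 2), (-1, 2), (-1, 3), (0, 3), (0, 4)]
H-H contact: residue 0 @(0,0) - residue 3 @(0, 1)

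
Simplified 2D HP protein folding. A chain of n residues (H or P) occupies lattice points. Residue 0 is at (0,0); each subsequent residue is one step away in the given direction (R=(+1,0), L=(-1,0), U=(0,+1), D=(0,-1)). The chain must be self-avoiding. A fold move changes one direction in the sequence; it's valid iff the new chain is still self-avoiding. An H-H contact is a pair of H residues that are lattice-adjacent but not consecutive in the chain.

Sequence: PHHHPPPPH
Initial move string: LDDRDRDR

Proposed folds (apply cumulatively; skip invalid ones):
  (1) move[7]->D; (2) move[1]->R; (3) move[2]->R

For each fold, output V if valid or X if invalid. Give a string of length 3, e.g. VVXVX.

Answer: VXV

Derivation:
Initial: LDDRDRDR -> [(0, 0), (-1, 0), (-1, -1), (-1, -2), (0, -2), (0, -3), (1, -3), (1, -4), (2, -4)]
Fold 1: move[7]->D => LDDRDRDD VALID
Fold 2: move[1]->R => LRDRDRDD INVALID (collision), skipped
Fold 3: move[2]->R => LDRRDRDD VALID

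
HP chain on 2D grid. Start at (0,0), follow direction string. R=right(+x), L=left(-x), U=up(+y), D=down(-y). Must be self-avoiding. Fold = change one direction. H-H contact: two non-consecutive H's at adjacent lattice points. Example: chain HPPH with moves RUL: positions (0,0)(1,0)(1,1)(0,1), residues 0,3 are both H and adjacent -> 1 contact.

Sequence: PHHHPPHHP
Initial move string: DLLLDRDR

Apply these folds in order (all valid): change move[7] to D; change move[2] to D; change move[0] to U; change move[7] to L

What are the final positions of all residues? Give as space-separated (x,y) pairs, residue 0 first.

Initial moves: DLLLDRDR
Fold: move[7]->D => DLLLDRDD (positions: [(0, 0), (0, -1), (-1, -1), (-2, -1), (-3, -1), (-3, -2), (-2, -2), (-2, -3), (-2, -4)])
Fold: move[2]->D => DLDLDRDD (positions: [(0, 0), (0, -1), (-1, -1), (-1, -2), (-2, -2), (-2, -3), (-1, -3), (-1, -4), (-1, -5)])
Fold: move[0]->U => ULDLDRDD (positions: [(0, 0), (0, 1), (-1, 1), (-1, 0), (-2, 0), (-2, -1), (-1, -1), (-1, -2), (-1, -3)])
Fold: move[7]->L => ULDLDRDL (positions: [(0, 0), (0, 1), (-1, 1), (-1, 0), (-2, 0), (-2, -1), (-1, -1), (-1, -2), (-2, -2)])

Answer: (0,0) (0,1) (-1,1) (-1,0) (-2,0) (-2,-1) (-1,-1) (-1,-2) (-2,-2)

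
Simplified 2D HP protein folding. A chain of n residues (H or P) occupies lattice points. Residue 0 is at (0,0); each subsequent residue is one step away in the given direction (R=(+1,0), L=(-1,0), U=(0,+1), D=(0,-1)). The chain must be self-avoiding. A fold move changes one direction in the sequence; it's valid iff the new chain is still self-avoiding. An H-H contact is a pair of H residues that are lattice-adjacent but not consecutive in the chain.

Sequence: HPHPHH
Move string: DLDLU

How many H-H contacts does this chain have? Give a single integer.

Answer: 1

Derivation:
Positions: [(0, 0), (0, -1), (-1, -1), (-1, -2), (-2, -2), (-2, -1)]
H-H contact: residue 2 @(-1,-1) - residue 5 @(-2, -1)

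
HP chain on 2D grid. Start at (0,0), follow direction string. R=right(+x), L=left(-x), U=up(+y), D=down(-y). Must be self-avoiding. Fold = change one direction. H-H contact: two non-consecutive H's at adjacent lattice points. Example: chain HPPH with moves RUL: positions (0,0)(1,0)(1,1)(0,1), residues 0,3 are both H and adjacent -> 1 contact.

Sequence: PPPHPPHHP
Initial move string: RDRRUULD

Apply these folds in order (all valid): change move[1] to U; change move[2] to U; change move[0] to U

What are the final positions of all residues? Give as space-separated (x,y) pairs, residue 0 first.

Answer: (0,0) (0,1) (0,2) (0,3) (1,3) (1,4) (1,5) (0,5) (0,4)

Derivation:
Initial moves: RDRRUULD
Fold: move[1]->U => RURRUULD (positions: [(0, 0), (1, 0), (1, 1), (2, 1), (3, 1), (3, 2), (3, 3), (2, 3), (2, 2)])
Fold: move[2]->U => RUURUULD (positions: [(0, 0), (1, 0), (1, 1), (1, 2), (2, 2), (2, 3), (2, 4), (1, 4), (1, 3)])
Fold: move[0]->U => UUURUULD (positions: [(0, 0), (0, 1), (0, 2), (0, 3), (1, 3), (1, 4), (1, 5), (0, 5), (0, 4)])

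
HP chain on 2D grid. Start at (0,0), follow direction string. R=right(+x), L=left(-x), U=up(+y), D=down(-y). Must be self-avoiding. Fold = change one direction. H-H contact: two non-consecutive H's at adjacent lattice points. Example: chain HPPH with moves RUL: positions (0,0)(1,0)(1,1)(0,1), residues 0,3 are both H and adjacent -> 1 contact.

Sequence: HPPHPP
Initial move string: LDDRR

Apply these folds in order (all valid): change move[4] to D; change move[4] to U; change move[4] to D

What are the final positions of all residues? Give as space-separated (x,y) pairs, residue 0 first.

Initial moves: LDDRR
Fold: move[4]->D => LDDRD (positions: [(0, 0), (-1, 0), (-1, -1), (-1, -2), (0, -2), (0, -3)])
Fold: move[4]->U => LDDRU (positions: [(0, 0), (-1, 0), (-1, -1), (-1, -2), (0, -2), (0, -1)])
Fold: move[4]->D => LDDRD (positions: [(0, 0), (-1, 0), (-1, -1), (-1, -2), (0, -2), (0, -3)])

Answer: (0,0) (-1,0) (-1,-1) (-1,-2) (0,-2) (0,-3)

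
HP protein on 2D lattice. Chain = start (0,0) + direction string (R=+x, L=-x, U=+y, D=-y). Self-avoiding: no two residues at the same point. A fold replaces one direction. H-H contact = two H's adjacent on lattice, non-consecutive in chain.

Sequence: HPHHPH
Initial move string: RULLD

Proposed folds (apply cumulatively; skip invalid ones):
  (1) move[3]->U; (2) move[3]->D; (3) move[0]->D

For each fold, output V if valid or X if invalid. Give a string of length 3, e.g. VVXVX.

Initial: RULLD -> [(0, 0), (1, 0), (1, 1), (0, 1), (-1, 1), (-1, 0)]
Fold 1: move[3]->U => RULUD INVALID (collision), skipped
Fold 2: move[3]->D => RULDD INVALID (collision), skipped
Fold 3: move[0]->D => DULLD INVALID (collision), skipped

Answer: XXX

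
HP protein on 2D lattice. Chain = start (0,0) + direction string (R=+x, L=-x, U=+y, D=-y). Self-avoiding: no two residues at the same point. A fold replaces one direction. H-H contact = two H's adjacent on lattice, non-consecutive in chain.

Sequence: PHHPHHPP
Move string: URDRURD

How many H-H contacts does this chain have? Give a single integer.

Positions: [(0, 0), (0, 1), (1, 1), (1, 0), (2, 0), (2, 1), (3, 1), (3, 0)]
H-H contact: residue 2 @(1,1) - residue 5 @(2, 1)

Answer: 1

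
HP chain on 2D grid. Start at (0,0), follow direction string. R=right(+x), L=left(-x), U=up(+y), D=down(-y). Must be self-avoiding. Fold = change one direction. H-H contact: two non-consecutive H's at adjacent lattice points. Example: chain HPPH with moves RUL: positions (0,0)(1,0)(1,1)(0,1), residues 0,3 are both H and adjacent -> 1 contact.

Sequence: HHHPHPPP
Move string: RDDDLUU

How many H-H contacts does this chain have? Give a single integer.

Answer: 0

Derivation:
Positions: [(0, 0), (1, 0), (1, -1), (1, -2), (1, -3), (0, -3), (0, -2), (0, -1)]
No H-H contacts found.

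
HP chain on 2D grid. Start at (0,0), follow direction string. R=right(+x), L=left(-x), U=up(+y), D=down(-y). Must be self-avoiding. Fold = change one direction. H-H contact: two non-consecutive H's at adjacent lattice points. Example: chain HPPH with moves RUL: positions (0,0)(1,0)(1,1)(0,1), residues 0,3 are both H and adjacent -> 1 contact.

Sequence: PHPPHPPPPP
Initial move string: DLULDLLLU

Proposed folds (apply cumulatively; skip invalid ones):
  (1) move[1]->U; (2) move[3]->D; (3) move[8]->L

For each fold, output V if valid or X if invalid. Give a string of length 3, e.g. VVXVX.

Answer: XXV

Derivation:
Initial: DLULDLLLU -> [(0, 0), (0, -1), (-1, -1), (-1, 0), (-2, 0), (-2, -1), (-3, -1), (-4, -1), (-5, -1), (-5, 0)]
Fold 1: move[1]->U => DUULDLLLU INVALID (collision), skipped
Fold 2: move[3]->D => DLUDDLLLU INVALID (collision), skipped
Fold 3: move[8]->L => DLULDLLLL VALID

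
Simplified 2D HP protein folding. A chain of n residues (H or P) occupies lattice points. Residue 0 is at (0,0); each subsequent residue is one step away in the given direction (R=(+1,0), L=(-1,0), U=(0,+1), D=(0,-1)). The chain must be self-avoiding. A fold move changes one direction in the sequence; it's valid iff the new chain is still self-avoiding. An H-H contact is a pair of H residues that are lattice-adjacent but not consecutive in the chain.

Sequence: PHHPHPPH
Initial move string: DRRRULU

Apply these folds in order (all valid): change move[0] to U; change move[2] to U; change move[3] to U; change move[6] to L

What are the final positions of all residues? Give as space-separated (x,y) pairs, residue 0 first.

Initial moves: DRRRULU
Fold: move[0]->U => URRRULU (positions: [(0, 0), (0, 1), (1, 1), (2, 1), (3, 1), (3, 2), (2, 2), (2, 3)])
Fold: move[2]->U => URURULU (positions: [(0, 0), (0, 1), (1, 1), (1, 2), (2, 2), (2, 3), (1, 3), (1, 4)])
Fold: move[3]->U => URUUULU (positions: [(0, 0), (0, 1), (1, 1), (1, 2), (1, 3), (1, 4), (0, 4), (0, 5)])
Fold: move[6]->L => URUUULL (positions: [(0, 0), (0, 1), (1, 1), (1, 2), (1, 3), (1, 4), (0, 4), (-1, 4)])

Answer: (0,0) (0,1) (1,1) (1,2) (1,3) (1,4) (0,4) (-1,4)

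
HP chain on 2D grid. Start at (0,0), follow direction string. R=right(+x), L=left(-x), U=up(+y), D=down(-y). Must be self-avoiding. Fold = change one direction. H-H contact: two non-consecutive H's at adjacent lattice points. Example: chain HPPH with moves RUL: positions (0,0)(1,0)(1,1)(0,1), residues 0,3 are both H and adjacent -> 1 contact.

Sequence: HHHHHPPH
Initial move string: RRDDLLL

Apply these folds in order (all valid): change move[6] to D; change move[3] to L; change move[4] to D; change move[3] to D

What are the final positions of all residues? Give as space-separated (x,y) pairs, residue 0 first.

Answer: (0,0) (1,0) (2,0) (2,-1) (2,-2) (2,-3) (1,-3) (1,-4)

Derivation:
Initial moves: RRDDLLL
Fold: move[6]->D => RRDDLLD (positions: [(0, 0), (1, 0), (2, 0), (2, -1), (2, -2), (1, -2), (0, -2), (0, -3)])
Fold: move[3]->L => RRDLLLD (positions: [(0, 0), (1, 0), (2, 0), (2, -1), (1, -1), (0, -1), (-1, -1), (-1, -2)])
Fold: move[4]->D => RRDLDLD (positions: [(0, 0), (1, 0), (2, 0), (2, -1), (1, -1), (1, -2), (0, -2), (0, -3)])
Fold: move[3]->D => RRDDDLD (positions: [(0, 0), (1, 0), (2, 0), (2, -1), (2, -2), (2, -3), (1, -3), (1, -4)])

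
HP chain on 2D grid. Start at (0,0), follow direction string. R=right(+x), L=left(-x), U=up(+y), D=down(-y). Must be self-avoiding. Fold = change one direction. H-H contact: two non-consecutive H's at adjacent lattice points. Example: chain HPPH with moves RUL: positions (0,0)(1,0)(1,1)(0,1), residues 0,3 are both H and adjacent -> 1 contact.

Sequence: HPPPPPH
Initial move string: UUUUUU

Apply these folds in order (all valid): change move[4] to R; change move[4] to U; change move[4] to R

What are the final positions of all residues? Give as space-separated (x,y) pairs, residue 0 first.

Initial moves: UUUUUU
Fold: move[4]->R => UUUURU (positions: [(0, 0), (0, 1), (0, 2), (0, 3), (0, 4), (1, 4), (1, 5)])
Fold: move[4]->U => UUUUUU (positions: [(0, 0), (0, 1), (0, 2), (0, 3), (0, 4), (0, 5), (0, 6)])
Fold: move[4]->R => UUUURU (positions: [(0, 0), (0, 1), (0, 2), (0, 3), (0, 4), (1, 4), (1, 5)])

Answer: (0,0) (0,1) (0,2) (0,3) (0,4) (1,4) (1,5)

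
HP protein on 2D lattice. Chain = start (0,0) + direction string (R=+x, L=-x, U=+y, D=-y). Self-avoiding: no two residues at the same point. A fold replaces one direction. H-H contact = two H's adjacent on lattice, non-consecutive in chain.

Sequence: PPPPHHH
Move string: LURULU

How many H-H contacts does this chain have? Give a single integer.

Answer: 0

Derivation:
Positions: [(0, 0), (-1, 0), (-1, 1), (0, 1), (0, 2), (-1, 2), (-1, 3)]
No H-H contacts found.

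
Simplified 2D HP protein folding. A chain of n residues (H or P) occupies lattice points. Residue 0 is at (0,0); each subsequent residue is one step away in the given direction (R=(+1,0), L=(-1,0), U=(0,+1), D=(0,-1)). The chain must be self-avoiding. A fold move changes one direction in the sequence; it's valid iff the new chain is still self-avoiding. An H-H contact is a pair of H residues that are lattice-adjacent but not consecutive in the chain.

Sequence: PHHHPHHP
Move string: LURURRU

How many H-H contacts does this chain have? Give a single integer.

Positions: [(0, 0), (-1, 0), (-1, 1), (0, 1), (0, 2), (1, 2), (2, 2), (2, 3)]
No H-H contacts found.

Answer: 0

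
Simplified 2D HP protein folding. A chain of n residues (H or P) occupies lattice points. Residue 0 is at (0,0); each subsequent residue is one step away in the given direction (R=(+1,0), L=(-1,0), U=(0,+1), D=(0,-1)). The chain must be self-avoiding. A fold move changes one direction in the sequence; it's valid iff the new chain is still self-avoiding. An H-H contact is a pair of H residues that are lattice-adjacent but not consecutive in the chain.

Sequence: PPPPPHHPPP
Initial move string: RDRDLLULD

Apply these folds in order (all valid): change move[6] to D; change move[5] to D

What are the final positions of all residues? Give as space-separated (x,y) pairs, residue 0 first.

Answer: (0,0) (1,0) (1,-1) (2,-1) (2,-2) (1,-2) (1,-3) (1,-4) (0,-4) (0,-5)

Derivation:
Initial moves: RDRDLLULD
Fold: move[6]->D => RDRDLLDLD (positions: [(0, 0), (1, 0), (1, -1), (2, -1), (2, -2), (1, -2), (0, -2), (0, -3), (-1, -3), (-1, -4)])
Fold: move[5]->D => RDRDLDDLD (positions: [(0, 0), (1, 0), (1, -1), (2, -1), (2, -2), (1, -2), (1, -3), (1, -4), (0, -4), (0, -5)])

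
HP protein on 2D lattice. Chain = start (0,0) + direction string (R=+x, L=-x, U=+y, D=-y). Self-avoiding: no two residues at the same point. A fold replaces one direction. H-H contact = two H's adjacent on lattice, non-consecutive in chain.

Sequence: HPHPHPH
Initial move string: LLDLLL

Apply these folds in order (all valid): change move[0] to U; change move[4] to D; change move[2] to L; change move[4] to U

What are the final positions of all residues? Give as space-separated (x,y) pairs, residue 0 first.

Answer: (0,0) (0,1) (-1,1) (-2,1) (-3,1) (-3,2) (-4,2)

Derivation:
Initial moves: LLDLLL
Fold: move[0]->U => ULDLLL (positions: [(0, 0), (0, 1), (-1, 1), (-1, 0), (-2, 0), (-3, 0), (-4, 0)])
Fold: move[4]->D => ULDLDL (positions: [(0, 0), (0, 1), (-1, 1), (-1, 0), (-2, 0), (-2, -1), (-3, -1)])
Fold: move[2]->L => ULLLDL (positions: [(0, 0), (0, 1), (-1, 1), (-2, 1), (-3, 1), (-3, 0), (-4, 0)])
Fold: move[4]->U => ULLLUL (positions: [(0, 0), (0, 1), (-1, 1), (-2, 1), (-3, 1), (-3, 2), (-4, 2)])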